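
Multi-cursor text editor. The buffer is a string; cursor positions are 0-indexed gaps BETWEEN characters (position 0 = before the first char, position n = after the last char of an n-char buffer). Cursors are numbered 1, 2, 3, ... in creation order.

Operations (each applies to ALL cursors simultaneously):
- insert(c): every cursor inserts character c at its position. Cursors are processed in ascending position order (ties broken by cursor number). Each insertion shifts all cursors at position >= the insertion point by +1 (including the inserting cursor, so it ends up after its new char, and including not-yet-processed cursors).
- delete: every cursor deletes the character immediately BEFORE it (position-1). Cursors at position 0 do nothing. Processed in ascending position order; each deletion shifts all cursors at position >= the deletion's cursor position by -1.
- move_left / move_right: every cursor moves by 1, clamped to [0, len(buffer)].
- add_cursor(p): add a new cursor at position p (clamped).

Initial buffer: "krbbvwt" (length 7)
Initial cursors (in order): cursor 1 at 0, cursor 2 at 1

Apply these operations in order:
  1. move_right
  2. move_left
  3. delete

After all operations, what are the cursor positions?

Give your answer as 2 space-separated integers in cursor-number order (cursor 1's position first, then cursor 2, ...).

Answer: 0 0

Derivation:
After op 1 (move_right): buffer="krbbvwt" (len 7), cursors c1@1 c2@2, authorship .......
After op 2 (move_left): buffer="krbbvwt" (len 7), cursors c1@0 c2@1, authorship .......
After op 3 (delete): buffer="rbbvwt" (len 6), cursors c1@0 c2@0, authorship ......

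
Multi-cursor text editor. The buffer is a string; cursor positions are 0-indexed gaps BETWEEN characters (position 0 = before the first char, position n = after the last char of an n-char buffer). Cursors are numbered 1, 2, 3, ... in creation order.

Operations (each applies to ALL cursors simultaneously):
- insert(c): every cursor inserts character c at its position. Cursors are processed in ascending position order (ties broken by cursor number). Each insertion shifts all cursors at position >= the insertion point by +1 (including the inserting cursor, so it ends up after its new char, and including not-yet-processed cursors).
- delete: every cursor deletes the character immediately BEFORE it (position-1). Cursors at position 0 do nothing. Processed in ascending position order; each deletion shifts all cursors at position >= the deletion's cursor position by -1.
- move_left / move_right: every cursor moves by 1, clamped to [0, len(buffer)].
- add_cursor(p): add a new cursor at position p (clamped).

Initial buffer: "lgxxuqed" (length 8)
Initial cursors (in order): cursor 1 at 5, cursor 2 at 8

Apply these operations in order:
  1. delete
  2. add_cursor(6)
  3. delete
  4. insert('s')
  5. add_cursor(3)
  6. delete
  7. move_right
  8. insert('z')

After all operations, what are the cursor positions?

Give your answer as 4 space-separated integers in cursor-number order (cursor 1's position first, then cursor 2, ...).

Answer: 6 6 6 6

Derivation:
After op 1 (delete): buffer="lgxxqe" (len 6), cursors c1@4 c2@6, authorship ......
After op 2 (add_cursor(6)): buffer="lgxxqe" (len 6), cursors c1@4 c2@6 c3@6, authorship ......
After op 3 (delete): buffer="lgx" (len 3), cursors c1@3 c2@3 c3@3, authorship ...
After op 4 (insert('s')): buffer="lgxsss" (len 6), cursors c1@6 c2@6 c3@6, authorship ...123
After op 5 (add_cursor(3)): buffer="lgxsss" (len 6), cursors c4@3 c1@6 c2@6 c3@6, authorship ...123
After op 6 (delete): buffer="lg" (len 2), cursors c1@2 c2@2 c3@2 c4@2, authorship ..
After op 7 (move_right): buffer="lg" (len 2), cursors c1@2 c2@2 c3@2 c4@2, authorship ..
After op 8 (insert('z')): buffer="lgzzzz" (len 6), cursors c1@6 c2@6 c3@6 c4@6, authorship ..1234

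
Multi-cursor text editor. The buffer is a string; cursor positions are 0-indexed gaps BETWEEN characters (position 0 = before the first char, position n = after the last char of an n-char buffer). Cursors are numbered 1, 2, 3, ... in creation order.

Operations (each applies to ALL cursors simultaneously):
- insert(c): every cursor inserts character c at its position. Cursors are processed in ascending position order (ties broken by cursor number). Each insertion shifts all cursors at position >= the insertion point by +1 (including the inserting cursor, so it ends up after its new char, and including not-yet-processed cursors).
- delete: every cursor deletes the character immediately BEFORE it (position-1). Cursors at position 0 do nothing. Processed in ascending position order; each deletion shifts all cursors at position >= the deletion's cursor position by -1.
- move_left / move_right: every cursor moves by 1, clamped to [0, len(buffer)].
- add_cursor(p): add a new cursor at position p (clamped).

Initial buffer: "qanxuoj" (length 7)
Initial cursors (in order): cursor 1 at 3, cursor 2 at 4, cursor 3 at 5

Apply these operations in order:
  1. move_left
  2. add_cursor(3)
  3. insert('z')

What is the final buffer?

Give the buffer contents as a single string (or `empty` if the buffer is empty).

After op 1 (move_left): buffer="qanxuoj" (len 7), cursors c1@2 c2@3 c3@4, authorship .......
After op 2 (add_cursor(3)): buffer="qanxuoj" (len 7), cursors c1@2 c2@3 c4@3 c3@4, authorship .......
After op 3 (insert('z')): buffer="qaznzzxzuoj" (len 11), cursors c1@3 c2@6 c4@6 c3@8, authorship ..1.24.3...

Answer: qaznzzxzuoj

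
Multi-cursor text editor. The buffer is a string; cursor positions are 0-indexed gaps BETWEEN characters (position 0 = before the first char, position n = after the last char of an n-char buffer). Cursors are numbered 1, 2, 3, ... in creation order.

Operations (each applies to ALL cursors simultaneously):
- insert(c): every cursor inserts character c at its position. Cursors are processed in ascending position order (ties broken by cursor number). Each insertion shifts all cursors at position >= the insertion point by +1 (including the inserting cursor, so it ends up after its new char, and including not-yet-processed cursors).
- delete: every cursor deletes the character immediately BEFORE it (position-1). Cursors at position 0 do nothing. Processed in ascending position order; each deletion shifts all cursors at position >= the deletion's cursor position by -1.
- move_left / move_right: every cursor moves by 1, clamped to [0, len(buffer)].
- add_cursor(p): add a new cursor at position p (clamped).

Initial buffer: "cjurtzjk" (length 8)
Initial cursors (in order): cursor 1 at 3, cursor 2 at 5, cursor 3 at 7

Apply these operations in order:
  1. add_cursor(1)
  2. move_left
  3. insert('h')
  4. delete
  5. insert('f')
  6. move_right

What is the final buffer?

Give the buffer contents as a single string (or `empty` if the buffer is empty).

After op 1 (add_cursor(1)): buffer="cjurtzjk" (len 8), cursors c4@1 c1@3 c2@5 c3@7, authorship ........
After op 2 (move_left): buffer="cjurtzjk" (len 8), cursors c4@0 c1@2 c2@4 c3@6, authorship ........
After op 3 (insert('h')): buffer="hcjhurhtzhjk" (len 12), cursors c4@1 c1@4 c2@7 c3@10, authorship 4..1..2..3..
After op 4 (delete): buffer="cjurtzjk" (len 8), cursors c4@0 c1@2 c2@4 c3@6, authorship ........
After op 5 (insert('f')): buffer="fcjfurftzfjk" (len 12), cursors c4@1 c1@4 c2@7 c3@10, authorship 4..1..2..3..
After op 6 (move_right): buffer="fcjfurftzfjk" (len 12), cursors c4@2 c1@5 c2@8 c3@11, authorship 4..1..2..3..

Answer: fcjfurftzfjk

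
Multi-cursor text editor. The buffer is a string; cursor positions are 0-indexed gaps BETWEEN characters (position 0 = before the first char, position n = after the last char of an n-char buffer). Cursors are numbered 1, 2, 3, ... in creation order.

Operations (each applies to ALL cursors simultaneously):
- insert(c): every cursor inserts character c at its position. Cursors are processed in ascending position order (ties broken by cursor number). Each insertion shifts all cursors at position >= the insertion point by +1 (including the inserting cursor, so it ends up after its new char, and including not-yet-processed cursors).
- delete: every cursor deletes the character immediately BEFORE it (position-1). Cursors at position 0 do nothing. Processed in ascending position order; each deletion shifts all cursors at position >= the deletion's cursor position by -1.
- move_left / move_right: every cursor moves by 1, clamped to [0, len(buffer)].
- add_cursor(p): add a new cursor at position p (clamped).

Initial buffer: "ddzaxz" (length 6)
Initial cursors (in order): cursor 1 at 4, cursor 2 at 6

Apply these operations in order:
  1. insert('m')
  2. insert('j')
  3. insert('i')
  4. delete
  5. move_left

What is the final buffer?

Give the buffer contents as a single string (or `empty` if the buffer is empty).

After op 1 (insert('m')): buffer="ddzamxzm" (len 8), cursors c1@5 c2@8, authorship ....1..2
After op 2 (insert('j')): buffer="ddzamjxzmj" (len 10), cursors c1@6 c2@10, authorship ....11..22
After op 3 (insert('i')): buffer="ddzamjixzmji" (len 12), cursors c1@7 c2@12, authorship ....111..222
After op 4 (delete): buffer="ddzamjxzmj" (len 10), cursors c1@6 c2@10, authorship ....11..22
After op 5 (move_left): buffer="ddzamjxzmj" (len 10), cursors c1@5 c2@9, authorship ....11..22

Answer: ddzamjxzmj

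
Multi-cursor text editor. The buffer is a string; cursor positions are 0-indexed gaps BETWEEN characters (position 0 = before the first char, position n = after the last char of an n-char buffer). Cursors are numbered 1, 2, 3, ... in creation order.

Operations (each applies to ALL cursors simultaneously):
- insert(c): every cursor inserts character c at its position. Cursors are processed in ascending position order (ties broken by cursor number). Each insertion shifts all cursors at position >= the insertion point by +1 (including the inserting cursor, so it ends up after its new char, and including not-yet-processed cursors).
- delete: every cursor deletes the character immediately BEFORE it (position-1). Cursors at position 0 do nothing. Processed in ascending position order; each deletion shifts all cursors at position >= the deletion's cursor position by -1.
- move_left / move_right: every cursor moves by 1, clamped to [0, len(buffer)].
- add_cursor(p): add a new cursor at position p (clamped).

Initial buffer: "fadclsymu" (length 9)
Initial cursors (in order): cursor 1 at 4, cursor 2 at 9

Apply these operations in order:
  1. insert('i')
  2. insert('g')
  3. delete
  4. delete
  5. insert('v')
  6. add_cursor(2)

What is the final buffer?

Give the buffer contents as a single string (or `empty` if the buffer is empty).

After op 1 (insert('i')): buffer="fadcilsymui" (len 11), cursors c1@5 c2@11, authorship ....1.....2
After op 2 (insert('g')): buffer="fadciglsymuig" (len 13), cursors c1@6 c2@13, authorship ....11.....22
After op 3 (delete): buffer="fadcilsymui" (len 11), cursors c1@5 c2@11, authorship ....1.....2
After op 4 (delete): buffer="fadclsymu" (len 9), cursors c1@4 c2@9, authorship .........
After op 5 (insert('v')): buffer="fadcvlsymuv" (len 11), cursors c1@5 c2@11, authorship ....1.....2
After op 6 (add_cursor(2)): buffer="fadcvlsymuv" (len 11), cursors c3@2 c1@5 c2@11, authorship ....1.....2

Answer: fadcvlsymuv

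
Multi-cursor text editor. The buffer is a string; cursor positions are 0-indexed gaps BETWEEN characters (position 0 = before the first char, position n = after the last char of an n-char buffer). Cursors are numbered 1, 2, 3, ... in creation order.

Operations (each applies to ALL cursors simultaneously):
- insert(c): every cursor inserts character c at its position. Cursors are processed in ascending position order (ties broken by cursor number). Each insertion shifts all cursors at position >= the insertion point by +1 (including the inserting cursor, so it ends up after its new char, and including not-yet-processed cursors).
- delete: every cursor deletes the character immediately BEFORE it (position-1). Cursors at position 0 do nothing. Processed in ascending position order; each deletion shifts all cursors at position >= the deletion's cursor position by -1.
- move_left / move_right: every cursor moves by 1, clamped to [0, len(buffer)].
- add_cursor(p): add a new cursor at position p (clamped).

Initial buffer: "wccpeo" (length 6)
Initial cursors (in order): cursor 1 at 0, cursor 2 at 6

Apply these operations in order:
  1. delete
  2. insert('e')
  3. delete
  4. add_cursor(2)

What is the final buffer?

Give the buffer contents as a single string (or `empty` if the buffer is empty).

After op 1 (delete): buffer="wccpe" (len 5), cursors c1@0 c2@5, authorship .....
After op 2 (insert('e')): buffer="ewccpee" (len 7), cursors c1@1 c2@7, authorship 1.....2
After op 3 (delete): buffer="wccpe" (len 5), cursors c1@0 c2@5, authorship .....
After op 4 (add_cursor(2)): buffer="wccpe" (len 5), cursors c1@0 c3@2 c2@5, authorship .....

Answer: wccpe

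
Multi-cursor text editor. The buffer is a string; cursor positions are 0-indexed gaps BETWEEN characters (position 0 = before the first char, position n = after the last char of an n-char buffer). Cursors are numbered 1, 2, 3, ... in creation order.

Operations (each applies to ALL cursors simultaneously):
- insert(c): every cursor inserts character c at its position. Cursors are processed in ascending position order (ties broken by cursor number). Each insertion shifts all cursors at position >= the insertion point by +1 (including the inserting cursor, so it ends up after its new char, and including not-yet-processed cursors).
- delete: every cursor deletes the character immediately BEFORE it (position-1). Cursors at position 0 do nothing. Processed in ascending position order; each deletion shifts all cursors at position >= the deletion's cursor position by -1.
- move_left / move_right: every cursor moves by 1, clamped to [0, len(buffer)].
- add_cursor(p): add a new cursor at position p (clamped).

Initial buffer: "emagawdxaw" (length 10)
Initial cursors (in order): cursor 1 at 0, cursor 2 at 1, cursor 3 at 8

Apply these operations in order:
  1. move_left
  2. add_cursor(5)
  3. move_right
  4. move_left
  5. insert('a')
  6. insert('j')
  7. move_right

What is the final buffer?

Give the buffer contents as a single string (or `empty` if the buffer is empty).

Answer: aajjemagaajwdajxaw

Derivation:
After op 1 (move_left): buffer="emagawdxaw" (len 10), cursors c1@0 c2@0 c3@7, authorship ..........
After op 2 (add_cursor(5)): buffer="emagawdxaw" (len 10), cursors c1@0 c2@0 c4@5 c3@7, authorship ..........
After op 3 (move_right): buffer="emagawdxaw" (len 10), cursors c1@1 c2@1 c4@6 c3@8, authorship ..........
After op 4 (move_left): buffer="emagawdxaw" (len 10), cursors c1@0 c2@0 c4@5 c3@7, authorship ..........
After op 5 (insert('a')): buffer="aaemagaawdaxaw" (len 14), cursors c1@2 c2@2 c4@8 c3@11, authorship 12.....4..3...
After op 6 (insert('j')): buffer="aajjemagaajwdajxaw" (len 18), cursors c1@4 c2@4 c4@11 c3@15, authorship 1212.....44..33...
After op 7 (move_right): buffer="aajjemagaajwdajxaw" (len 18), cursors c1@5 c2@5 c4@12 c3@16, authorship 1212.....44..33...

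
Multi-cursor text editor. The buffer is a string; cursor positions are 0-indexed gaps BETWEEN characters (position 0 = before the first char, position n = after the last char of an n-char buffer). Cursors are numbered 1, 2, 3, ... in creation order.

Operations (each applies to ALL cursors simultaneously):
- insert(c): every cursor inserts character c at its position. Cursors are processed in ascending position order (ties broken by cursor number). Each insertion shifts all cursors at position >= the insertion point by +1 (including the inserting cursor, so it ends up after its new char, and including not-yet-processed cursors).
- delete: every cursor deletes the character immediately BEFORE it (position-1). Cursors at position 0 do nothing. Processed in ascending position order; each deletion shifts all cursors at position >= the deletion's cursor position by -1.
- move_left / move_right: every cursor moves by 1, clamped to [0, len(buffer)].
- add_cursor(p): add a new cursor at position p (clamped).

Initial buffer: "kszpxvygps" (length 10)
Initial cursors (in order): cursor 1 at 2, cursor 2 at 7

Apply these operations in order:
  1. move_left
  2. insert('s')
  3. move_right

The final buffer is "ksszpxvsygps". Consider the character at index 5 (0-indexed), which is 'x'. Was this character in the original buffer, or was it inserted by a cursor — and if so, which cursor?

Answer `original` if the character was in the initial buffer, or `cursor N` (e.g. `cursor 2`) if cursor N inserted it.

After op 1 (move_left): buffer="kszpxvygps" (len 10), cursors c1@1 c2@6, authorship ..........
After op 2 (insert('s')): buffer="ksszpxvsygps" (len 12), cursors c1@2 c2@8, authorship .1.....2....
After op 3 (move_right): buffer="ksszpxvsygps" (len 12), cursors c1@3 c2@9, authorship .1.....2....
Authorship (.=original, N=cursor N): . 1 . . . . . 2 . . . .
Index 5: author = original

Answer: original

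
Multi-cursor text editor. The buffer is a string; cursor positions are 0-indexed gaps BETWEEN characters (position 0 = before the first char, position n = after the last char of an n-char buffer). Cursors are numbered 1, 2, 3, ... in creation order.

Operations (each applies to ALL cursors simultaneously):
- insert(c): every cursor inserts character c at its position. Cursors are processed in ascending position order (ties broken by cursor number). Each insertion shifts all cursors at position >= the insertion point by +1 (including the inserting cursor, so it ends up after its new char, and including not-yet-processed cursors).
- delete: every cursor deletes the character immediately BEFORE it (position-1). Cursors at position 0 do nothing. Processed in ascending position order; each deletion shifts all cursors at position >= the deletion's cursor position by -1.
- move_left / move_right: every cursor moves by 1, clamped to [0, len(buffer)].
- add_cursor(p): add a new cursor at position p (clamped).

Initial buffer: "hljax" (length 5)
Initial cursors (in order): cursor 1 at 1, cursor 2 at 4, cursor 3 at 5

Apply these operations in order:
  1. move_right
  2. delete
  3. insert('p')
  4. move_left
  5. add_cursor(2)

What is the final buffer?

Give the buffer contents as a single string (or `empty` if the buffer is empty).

Answer: hpjpp

Derivation:
After op 1 (move_right): buffer="hljax" (len 5), cursors c1@2 c2@5 c3@5, authorship .....
After op 2 (delete): buffer="hj" (len 2), cursors c1@1 c2@2 c3@2, authorship ..
After op 3 (insert('p')): buffer="hpjpp" (len 5), cursors c1@2 c2@5 c3@5, authorship .1.23
After op 4 (move_left): buffer="hpjpp" (len 5), cursors c1@1 c2@4 c3@4, authorship .1.23
After op 5 (add_cursor(2)): buffer="hpjpp" (len 5), cursors c1@1 c4@2 c2@4 c3@4, authorship .1.23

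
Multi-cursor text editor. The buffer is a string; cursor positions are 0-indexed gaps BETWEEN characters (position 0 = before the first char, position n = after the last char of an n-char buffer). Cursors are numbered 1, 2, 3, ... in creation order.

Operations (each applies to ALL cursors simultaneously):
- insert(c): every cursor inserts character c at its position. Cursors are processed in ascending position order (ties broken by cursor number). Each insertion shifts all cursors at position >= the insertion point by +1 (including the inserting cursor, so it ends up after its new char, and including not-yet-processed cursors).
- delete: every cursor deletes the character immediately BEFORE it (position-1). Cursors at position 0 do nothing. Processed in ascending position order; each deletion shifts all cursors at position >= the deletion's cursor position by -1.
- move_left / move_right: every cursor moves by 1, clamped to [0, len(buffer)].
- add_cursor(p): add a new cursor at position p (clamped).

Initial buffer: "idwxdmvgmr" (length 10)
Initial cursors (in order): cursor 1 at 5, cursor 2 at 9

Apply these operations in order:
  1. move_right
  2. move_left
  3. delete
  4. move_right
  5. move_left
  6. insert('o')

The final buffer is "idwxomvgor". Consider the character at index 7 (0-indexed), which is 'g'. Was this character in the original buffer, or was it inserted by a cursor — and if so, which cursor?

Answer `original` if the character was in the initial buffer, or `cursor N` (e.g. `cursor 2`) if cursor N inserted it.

After op 1 (move_right): buffer="idwxdmvgmr" (len 10), cursors c1@6 c2@10, authorship ..........
After op 2 (move_left): buffer="idwxdmvgmr" (len 10), cursors c1@5 c2@9, authorship ..........
After op 3 (delete): buffer="idwxmvgr" (len 8), cursors c1@4 c2@7, authorship ........
After op 4 (move_right): buffer="idwxmvgr" (len 8), cursors c1@5 c2@8, authorship ........
After op 5 (move_left): buffer="idwxmvgr" (len 8), cursors c1@4 c2@7, authorship ........
After op 6 (insert('o')): buffer="idwxomvgor" (len 10), cursors c1@5 c2@9, authorship ....1...2.
Authorship (.=original, N=cursor N): . . . . 1 . . . 2 .
Index 7: author = original

Answer: original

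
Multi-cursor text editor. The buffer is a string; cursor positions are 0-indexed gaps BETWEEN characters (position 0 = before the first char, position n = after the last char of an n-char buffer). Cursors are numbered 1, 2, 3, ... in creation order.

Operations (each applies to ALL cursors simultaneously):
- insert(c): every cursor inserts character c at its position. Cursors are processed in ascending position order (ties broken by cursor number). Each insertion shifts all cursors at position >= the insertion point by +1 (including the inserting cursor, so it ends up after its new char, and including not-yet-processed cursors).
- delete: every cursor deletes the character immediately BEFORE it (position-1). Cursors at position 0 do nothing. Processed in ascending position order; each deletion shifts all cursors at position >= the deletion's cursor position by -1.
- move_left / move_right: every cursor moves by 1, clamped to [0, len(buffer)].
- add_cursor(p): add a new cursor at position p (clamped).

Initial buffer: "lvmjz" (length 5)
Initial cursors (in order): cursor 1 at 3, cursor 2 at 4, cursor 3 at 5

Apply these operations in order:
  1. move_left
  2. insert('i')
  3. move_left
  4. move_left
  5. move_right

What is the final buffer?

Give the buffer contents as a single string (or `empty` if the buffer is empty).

Answer: lvimijiz

Derivation:
After op 1 (move_left): buffer="lvmjz" (len 5), cursors c1@2 c2@3 c3@4, authorship .....
After op 2 (insert('i')): buffer="lvimijiz" (len 8), cursors c1@3 c2@5 c3@7, authorship ..1.2.3.
After op 3 (move_left): buffer="lvimijiz" (len 8), cursors c1@2 c2@4 c3@6, authorship ..1.2.3.
After op 4 (move_left): buffer="lvimijiz" (len 8), cursors c1@1 c2@3 c3@5, authorship ..1.2.3.
After op 5 (move_right): buffer="lvimijiz" (len 8), cursors c1@2 c2@4 c3@6, authorship ..1.2.3.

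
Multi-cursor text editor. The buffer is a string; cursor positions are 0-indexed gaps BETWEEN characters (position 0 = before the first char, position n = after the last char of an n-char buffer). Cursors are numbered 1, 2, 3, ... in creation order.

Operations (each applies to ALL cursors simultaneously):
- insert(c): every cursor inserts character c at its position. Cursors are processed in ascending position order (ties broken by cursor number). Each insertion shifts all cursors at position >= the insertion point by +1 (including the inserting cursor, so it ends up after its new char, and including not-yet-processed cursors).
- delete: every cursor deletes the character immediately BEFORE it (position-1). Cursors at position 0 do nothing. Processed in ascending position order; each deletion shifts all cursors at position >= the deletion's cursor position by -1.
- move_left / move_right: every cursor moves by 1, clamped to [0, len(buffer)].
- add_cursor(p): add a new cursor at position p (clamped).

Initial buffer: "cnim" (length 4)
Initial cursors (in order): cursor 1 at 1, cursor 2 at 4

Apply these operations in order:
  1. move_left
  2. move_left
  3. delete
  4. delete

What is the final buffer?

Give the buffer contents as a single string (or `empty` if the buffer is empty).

After op 1 (move_left): buffer="cnim" (len 4), cursors c1@0 c2@3, authorship ....
After op 2 (move_left): buffer="cnim" (len 4), cursors c1@0 c2@2, authorship ....
After op 3 (delete): buffer="cim" (len 3), cursors c1@0 c2@1, authorship ...
After op 4 (delete): buffer="im" (len 2), cursors c1@0 c2@0, authorship ..

Answer: im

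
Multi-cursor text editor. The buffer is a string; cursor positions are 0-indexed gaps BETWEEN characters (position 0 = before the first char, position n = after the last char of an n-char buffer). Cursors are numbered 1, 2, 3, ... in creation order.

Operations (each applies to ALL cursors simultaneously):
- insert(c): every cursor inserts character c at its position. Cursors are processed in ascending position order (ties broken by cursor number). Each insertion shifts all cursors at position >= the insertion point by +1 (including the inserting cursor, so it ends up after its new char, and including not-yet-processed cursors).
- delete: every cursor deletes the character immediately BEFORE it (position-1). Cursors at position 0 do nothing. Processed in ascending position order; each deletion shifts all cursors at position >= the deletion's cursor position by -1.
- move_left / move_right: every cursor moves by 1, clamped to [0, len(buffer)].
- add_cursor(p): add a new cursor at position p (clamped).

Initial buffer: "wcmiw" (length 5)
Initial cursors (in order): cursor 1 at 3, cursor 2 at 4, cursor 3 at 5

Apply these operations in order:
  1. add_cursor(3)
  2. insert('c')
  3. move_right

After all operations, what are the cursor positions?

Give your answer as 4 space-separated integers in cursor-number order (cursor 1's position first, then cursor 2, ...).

After op 1 (add_cursor(3)): buffer="wcmiw" (len 5), cursors c1@3 c4@3 c2@4 c3@5, authorship .....
After op 2 (insert('c')): buffer="wcmccicwc" (len 9), cursors c1@5 c4@5 c2@7 c3@9, authorship ...14.2.3
After op 3 (move_right): buffer="wcmccicwc" (len 9), cursors c1@6 c4@6 c2@8 c3@9, authorship ...14.2.3

Answer: 6 8 9 6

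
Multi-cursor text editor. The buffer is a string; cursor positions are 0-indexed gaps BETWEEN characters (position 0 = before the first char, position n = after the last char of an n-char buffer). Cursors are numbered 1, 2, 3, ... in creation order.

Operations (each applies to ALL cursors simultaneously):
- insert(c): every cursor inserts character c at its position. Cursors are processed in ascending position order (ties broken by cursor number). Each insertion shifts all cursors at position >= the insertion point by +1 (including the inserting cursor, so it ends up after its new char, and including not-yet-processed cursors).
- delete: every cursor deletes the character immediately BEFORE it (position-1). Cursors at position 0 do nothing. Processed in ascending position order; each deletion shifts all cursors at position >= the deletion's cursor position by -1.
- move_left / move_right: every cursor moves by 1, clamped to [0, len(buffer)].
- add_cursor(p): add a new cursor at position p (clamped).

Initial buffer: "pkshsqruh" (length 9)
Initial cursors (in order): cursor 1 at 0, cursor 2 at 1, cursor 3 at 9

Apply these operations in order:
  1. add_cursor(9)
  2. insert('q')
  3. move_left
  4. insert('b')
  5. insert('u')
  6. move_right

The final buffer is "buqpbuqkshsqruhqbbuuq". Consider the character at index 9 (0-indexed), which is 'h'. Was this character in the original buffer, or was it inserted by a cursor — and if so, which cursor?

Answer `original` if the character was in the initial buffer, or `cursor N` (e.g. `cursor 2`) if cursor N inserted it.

After op 1 (add_cursor(9)): buffer="pkshsqruh" (len 9), cursors c1@0 c2@1 c3@9 c4@9, authorship .........
After op 2 (insert('q')): buffer="qpqkshsqruhqq" (len 13), cursors c1@1 c2@3 c3@13 c4@13, authorship 1.2........34
After op 3 (move_left): buffer="qpqkshsqruhqq" (len 13), cursors c1@0 c2@2 c3@12 c4@12, authorship 1.2........34
After op 4 (insert('b')): buffer="bqpbqkshsqruhqbbq" (len 17), cursors c1@1 c2@4 c3@16 c4@16, authorship 11.22........3344
After op 5 (insert('u')): buffer="buqpbuqkshsqruhqbbuuq" (len 21), cursors c1@2 c2@6 c3@20 c4@20, authorship 111.222........334344
After op 6 (move_right): buffer="buqpbuqkshsqruhqbbuuq" (len 21), cursors c1@3 c2@7 c3@21 c4@21, authorship 111.222........334344
Authorship (.=original, N=cursor N): 1 1 1 . 2 2 2 . . . . . . . . 3 3 4 3 4 4
Index 9: author = original

Answer: original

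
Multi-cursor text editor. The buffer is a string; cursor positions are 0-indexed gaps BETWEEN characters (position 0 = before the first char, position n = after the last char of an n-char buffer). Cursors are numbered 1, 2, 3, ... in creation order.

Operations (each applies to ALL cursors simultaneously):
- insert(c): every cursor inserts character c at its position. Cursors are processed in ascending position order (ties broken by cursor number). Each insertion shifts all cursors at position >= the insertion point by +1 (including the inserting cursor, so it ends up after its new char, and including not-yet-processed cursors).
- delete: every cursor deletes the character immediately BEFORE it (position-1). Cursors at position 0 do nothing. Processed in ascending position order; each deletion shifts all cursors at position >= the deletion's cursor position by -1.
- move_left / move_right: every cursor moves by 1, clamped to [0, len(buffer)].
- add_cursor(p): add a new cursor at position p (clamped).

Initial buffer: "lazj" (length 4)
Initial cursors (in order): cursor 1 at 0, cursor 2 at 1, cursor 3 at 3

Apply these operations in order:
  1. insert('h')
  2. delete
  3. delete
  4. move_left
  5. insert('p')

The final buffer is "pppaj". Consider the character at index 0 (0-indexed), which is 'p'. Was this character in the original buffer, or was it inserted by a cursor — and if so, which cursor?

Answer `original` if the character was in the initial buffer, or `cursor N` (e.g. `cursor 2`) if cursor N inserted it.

After op 1 (insert('h')): buffer="hlhazhj" (len 7), cursors c1@1 c2@3 c3@6, authorship 1.2..3.
After op 2 (delete): buffer="lazj" (len 4), cursors c1@0 c2@1 c3@3, authorship ....
After op 3 (delete): buffer="aj" (len 2), cursors c1@0 c2@0 c3@1, authorship ..
After op 4 (move_left): buffer="aj" (len 2), cursors c1@0 c2@0 c3@0, authorship ..
After op 5 (insert('p')): buffer="pppaj" (len 5), cursors c1@3 c2@3 c3@3, authorship 123..
Authorship (.=original, N=cursor N): 1 2 3 . .
Index 0: author = 1

Answer: cursor 1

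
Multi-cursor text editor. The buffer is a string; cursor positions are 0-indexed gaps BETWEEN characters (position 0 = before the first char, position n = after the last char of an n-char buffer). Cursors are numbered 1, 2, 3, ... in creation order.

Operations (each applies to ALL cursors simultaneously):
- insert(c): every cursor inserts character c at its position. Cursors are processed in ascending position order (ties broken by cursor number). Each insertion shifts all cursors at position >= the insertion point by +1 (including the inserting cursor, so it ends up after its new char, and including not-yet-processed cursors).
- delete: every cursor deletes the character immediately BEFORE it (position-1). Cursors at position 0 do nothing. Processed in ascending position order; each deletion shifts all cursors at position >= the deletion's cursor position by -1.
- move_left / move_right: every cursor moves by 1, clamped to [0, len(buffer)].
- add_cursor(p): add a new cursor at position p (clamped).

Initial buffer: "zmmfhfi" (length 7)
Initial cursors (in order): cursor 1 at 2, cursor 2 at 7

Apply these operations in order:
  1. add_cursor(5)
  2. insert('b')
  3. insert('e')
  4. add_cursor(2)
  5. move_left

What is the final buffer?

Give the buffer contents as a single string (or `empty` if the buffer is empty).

Answer: zmbemfhbefibe

Derivation:
After op 1 (add_cursor(5)): buffer="zmmfhfi" (len 7), cursors c1@2 c3@5 c2@7, authorship .......
After op 2 (insert('b')): buffer="zmbmfhbfib" (len 10), cursors c1@3 c3@7 c2@10, authorship ..1...3..2
After op 3 (insert('e')): buffer="zmbemfhbefibe" (len 13), cursors c1@4 c3@9 c2@13, authorship ..11...33..22
After op 4 (add_cursor(2)): buffer="zmbemfhbefibe" (len 13), cursors c4@2 c1@4 c3@9 c2@13, authorship ..11...33..22
After op 5 (move_left): buffer="zmbemfhbefibe" (len 13), cursors c4@1 c1@3 c3@8 c2@12, authorship ..11...33..22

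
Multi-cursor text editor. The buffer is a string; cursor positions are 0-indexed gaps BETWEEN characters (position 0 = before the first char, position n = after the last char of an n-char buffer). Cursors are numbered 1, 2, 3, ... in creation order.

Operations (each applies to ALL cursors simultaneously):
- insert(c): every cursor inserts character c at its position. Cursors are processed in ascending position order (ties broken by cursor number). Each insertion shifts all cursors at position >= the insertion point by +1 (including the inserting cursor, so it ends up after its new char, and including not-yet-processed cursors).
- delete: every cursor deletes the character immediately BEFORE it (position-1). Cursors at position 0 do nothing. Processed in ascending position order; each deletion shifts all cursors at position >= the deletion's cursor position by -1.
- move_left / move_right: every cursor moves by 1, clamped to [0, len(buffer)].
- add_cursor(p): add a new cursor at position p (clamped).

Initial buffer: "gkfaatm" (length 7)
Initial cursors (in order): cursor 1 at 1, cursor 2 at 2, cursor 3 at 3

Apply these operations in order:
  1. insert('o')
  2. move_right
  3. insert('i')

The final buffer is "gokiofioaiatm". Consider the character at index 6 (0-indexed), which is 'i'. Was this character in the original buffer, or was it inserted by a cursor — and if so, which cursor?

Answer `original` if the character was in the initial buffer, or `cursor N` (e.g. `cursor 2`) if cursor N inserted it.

Answer: cursor 2

Derivation:
After op 1 (insert('o')): buffer="gokofoaatm" (len 10), cursors c1@2 c2@4 c3@6, authorship .1.2.3....
After op 2 (move_right): buffer="gokofoaatm" (len 10), cursors c1@3 c2@5 c3@7, authorship .1.2.3....
After op 3 (insert('i')): buffer="gokiofioaiatm" (len 13), cursors c1@4 c2@7 c3@10, authorship .1.12.23.3...
Authorship (.=original, N=cursor N): . 1 . 1 2 . 2 3 . 3 . . .
Index 6: author = 2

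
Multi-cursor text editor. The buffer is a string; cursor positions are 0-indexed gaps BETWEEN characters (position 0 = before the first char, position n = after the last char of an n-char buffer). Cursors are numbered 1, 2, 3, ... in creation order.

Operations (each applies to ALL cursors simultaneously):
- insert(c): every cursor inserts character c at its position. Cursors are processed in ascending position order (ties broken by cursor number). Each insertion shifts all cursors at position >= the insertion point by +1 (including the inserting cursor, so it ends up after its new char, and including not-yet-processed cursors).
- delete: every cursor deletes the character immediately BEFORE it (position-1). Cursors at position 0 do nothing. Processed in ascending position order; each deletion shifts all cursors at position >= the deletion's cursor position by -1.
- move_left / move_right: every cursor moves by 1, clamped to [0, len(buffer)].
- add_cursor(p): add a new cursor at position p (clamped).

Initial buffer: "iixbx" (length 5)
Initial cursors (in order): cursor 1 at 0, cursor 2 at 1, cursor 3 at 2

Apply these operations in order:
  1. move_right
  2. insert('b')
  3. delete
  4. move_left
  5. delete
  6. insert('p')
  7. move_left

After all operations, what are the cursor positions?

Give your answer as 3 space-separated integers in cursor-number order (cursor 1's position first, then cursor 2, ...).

After op 1 (move_right): buffer="iixbx" (len 5), cursors c1@1 c2@2 c3@3, authorship .....
After op 2 (insert('b')): buffer="ibibxbbx" (len 8), cursors c1@2 c2@4 c3@6, authorship .1.2.3..
After op 3 (delete): buffer="iixbx" (len 5), cursors c1@1 c2@2 c3@3, authorship .....
After op 4 (move_left): buffer="iixbx" (len 5), cursors c1@0 c2@1 c3@2, authorship .....
After op 5 (delete): buffer="xbx" (len 3), cursors c1@0 c2@0 c3@0, authorship ...
After op 6 (insert('p')): buffer="pppxbx" (len 6), cursors c1@3 c2@3 c3@3, authorship 123...
After op 7 (move_left): buffer="pppxbx" (len 6), cursors c1@2 c2@2 c3@2, authorship 123...

Answer: 2 2 2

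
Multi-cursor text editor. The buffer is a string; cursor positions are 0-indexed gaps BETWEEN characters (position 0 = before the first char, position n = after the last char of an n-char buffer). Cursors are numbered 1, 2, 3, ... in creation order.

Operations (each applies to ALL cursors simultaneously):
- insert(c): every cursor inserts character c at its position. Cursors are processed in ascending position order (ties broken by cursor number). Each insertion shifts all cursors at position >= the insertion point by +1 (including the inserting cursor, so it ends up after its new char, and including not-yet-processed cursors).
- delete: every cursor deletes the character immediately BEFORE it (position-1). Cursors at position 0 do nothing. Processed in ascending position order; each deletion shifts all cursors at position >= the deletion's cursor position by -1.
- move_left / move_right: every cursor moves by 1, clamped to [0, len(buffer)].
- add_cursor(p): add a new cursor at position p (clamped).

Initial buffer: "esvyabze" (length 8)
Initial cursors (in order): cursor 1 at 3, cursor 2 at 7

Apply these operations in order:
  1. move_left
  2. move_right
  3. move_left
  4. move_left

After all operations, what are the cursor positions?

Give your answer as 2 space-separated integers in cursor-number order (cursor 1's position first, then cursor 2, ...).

After op 1 (move_left): buffer="esvyabze" (len 8), cursors c1@2 c2@6, authorship ........
After op 2 (move_right): buffer="esvyabze" (len 8), cursors c1@3 c2@7, authorship ........
After op 3 (move_left): buffer="esvyabze" (len 8), cursors c1@2 c2@6, authorship ........
After op 4 (move_left): buffer="esvyabze" (len 8), cursors c1@1 c2@5, authorship ........

Answer: 1 5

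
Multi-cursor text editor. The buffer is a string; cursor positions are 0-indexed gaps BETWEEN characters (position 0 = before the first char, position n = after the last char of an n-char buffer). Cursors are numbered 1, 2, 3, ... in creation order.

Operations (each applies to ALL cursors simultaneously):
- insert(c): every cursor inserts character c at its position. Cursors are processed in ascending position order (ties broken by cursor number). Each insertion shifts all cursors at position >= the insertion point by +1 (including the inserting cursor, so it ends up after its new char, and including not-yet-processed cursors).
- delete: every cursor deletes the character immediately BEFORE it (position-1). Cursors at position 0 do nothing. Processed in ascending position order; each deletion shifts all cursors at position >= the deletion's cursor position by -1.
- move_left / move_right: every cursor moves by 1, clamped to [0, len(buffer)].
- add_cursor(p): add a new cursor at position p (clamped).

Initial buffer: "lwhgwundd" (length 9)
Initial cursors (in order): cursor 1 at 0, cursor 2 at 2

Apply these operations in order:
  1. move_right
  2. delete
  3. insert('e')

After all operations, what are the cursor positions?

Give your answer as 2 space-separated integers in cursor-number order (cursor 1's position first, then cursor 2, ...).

After op 1 (move_right): buffer="lwhgwundd" (len 9), cursors c1@1 c2@3, authorship .........
After op 2 (delete): buffer="wgwundd" (len 7), cursors c1@0 c2@1, authorship .......
After op 3 (insert('e')): buffer="ewegwundd" (len 9), cursors c1@1 c2@3, authorship 1.2......

Answer: 1 3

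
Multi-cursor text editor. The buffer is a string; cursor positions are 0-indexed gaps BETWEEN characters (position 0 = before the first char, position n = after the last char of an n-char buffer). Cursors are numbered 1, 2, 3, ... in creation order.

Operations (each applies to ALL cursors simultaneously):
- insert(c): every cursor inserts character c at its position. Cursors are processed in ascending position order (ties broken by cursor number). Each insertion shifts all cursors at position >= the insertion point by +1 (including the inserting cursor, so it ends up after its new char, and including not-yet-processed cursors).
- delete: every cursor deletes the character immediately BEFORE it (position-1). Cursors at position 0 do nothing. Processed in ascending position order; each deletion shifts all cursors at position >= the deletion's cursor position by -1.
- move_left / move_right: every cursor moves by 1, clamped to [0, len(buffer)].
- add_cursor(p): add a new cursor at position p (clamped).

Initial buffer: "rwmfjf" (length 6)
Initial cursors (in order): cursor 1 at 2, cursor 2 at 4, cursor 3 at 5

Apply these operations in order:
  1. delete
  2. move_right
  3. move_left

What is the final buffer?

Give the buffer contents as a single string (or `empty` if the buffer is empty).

After op 1 (delete): buffer="rmf" (len 3), cursors c1@1 c2@2 c3@2, authorship ...
After op 2 (move_right): buffer="rmf" (len 3), cursors c1@2 c2@3 c3@3, authorship ...
After op 3 (move_left): buffer="rmf" (len 3), cursors c1@1 c2@2 c3@2, authorship ...

Answer: rmf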